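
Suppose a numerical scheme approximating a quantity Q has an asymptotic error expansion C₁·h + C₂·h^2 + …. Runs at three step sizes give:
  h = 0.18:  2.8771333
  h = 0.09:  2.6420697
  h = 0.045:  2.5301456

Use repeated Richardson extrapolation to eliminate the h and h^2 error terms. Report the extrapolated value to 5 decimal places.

First eliminate the h term (factor 2^1 = 2):
  B₁ = (2·2.6420697 − 2.8771333)/1 = 2.4070061
  B₂ = (2·2.5301456 − 2.6420697)/1 = 2.4182215
Then eliminate the h^2 term (factor 2^2 = 4):
  (4·2.4182215 − 2.4070061)/3 = 2.4219600

2.42196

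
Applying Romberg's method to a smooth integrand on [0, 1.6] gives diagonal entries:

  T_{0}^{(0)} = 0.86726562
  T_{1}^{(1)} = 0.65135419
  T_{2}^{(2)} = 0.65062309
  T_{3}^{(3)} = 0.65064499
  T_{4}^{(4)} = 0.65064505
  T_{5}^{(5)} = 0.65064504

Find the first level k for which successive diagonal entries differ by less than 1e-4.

k = 3

|T_{1}^{(1)} − T_{0}^{(0)}| = 0.21591143 ≥ 1e-4
|T_{2}^{(2)} − T_{1}^{(1)}| = 0.00073110 ≥ 1e-4
|T_{3}^{(3)} − T_{2}^{(2)}| = 0.00002190 < 1e-4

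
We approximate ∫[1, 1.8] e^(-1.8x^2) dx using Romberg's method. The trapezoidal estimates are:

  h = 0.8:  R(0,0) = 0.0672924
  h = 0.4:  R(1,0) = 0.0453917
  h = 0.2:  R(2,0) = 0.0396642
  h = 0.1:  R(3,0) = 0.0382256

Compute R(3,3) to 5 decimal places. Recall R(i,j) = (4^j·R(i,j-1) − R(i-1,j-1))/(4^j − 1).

0.03775

Richardson extrapolation on the trapezoidal column (denominator 4−1=3):
R(1,1) = (4·0.0453917 − 0.0672924) / 3 = 0.0380915
R(2,1) = 0.0396642 + (0.0396642 − 0.0453917)/3 = 0.0377550
R(3,1) = (4·0.0382256 − 0.0396642) / 3 = 0.0377461
R(2,2) = 0.0377550 + (0.0377550 − 0.0380915)/15 = 0.0377326
R(3,2) = (16·0.0377461 − 0.0377550) / 15 = 0.0377455
R(3,3) = 0.0377455 + (0.0377455 − 0.0377326)/63 = 0.0377457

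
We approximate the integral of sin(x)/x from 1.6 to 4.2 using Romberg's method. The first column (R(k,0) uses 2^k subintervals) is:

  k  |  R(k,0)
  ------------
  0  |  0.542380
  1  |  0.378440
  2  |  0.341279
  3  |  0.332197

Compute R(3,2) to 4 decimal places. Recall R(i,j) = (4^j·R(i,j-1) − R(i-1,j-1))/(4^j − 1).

R(2,1) = 0.341279 + (0.341279 − 0.378440)/3 = 0.328892
R(3,1) = 0.332197 + (0.332197 − 0.341279)/3 = 0.329170
R(3,2) = 0.329170 + (0.329170 − 0.328892)/15 = 0.329189

0.3292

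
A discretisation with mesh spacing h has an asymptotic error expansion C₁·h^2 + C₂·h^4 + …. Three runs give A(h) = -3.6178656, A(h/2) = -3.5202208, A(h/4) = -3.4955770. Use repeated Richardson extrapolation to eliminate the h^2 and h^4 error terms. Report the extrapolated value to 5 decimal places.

-3.48734

First eliminate the h^2 term (factor 2^2 = 4):
  B₁ = (4·(-3.5202208) − (-3.6178656))/3 = -3.4876725
  B₂ = (4·(-3.4955770) − (-3.5202208))/3 = -3.4873624
Then eliminate the h^4 term (factor 2^4 = 16):
  (16·(-3.4873624) − (-3.4876725))/15 = -3.4873417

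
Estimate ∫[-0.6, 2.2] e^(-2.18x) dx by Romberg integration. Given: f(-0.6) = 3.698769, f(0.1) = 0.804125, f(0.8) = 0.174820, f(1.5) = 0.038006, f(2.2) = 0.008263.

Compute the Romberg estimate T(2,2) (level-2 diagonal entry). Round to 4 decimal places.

1.7110

T(0,0) (trapezoid, 1 panel, h=2.8000): 5.189845
T(1,0) (trapezoid, 2 panels, h=1.4000): 2.839670
T(2,0) (trapezoid, 4 panels, h=0.7000): 2.009327
T(1,1) = 2.839670 + (2.839670 − 5.189845)/3 = 2.056278
T(2,1) = 2.009327 + (2.009327 − 2.839670)/3 = 1.732546
T(2,2) = 1.732546 + (1.732546 − 2.056278)/15 = 1.710964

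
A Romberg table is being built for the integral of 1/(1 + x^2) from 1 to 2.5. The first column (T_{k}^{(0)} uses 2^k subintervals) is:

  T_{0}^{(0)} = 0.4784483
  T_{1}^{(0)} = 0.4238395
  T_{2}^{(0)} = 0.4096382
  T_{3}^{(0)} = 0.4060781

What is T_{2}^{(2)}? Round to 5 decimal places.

T_{1}^{(1)} = 0.4238395 + (0.4238395 − 0.4784483)/3 = 0.4056366
T_{2}^{(1)} = 0.4096382 + (0.4096382 − 0.4238395)/3 = 0.4049044
T_{2}^{(2)} = (16·0.4049044 − 0.4056366) / 15 = 0.4048556
(Column j=1 coincides with Simpson's rule on the same nodes.)

0.40486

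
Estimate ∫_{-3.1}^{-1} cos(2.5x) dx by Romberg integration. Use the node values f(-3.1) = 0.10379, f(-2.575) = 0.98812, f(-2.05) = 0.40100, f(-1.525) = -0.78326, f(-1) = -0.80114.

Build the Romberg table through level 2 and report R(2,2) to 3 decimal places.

R(0,0) (trapezoid, 1 panel, h=2.1000): -0.73222
R(1,0) (trapezoid, 2 panels, h=1.0500): 0.05494
R(2,0) (trapezoid, 4 panels, h=0.5250): 0.13502
R(1,1) = 0.05494 + (0.05494 − (-0.73222))/3 = 0.31733
R(2,1) = 0.13502 + (0.13502 − 0.05494)/3 = 0.16171
R(2,2) = 0.16171 + (0.16171 − 0.31733)/15 = 0.15134

0.151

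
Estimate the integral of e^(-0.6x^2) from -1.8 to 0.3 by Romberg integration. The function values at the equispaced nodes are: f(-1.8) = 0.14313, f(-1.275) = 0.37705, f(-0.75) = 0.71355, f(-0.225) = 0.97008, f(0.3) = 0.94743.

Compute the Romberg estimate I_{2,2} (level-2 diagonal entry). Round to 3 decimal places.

1.384

I_{0,0} (trapezoid, 1 panel, h=2.1000): 1.14509
I_{1,0} (trapezoid, 2 panels, h=1.0500): 1.32177
I_{2,0} (trapezoid, 4 panels, h=0.5250): 1.36813
I_{1,1} = 1.32177 + (1.32177 − 1.14509)/3 = 1.38066
I_{2,1} = 1.36813 + (1.36813 − 1.32177)/3 = 1.38358
I_{2,2} = 1.38358 + (1.38358 − 1.38066)/15 = 1.38377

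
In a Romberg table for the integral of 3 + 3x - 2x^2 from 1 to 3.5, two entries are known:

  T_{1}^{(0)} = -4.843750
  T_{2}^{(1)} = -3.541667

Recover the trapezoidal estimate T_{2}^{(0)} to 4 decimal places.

-3.8672

From T_{2}^{(1)} = (4·T_{2}^{(0)} − T_{1}^{(0)})/3, solve for T_{2}^{(0)}:
4·T_{2}^{(0)} = 3·(-3.541667) + (-4.843750) = -15.468751
T_{2}^{(0)} = -3.867188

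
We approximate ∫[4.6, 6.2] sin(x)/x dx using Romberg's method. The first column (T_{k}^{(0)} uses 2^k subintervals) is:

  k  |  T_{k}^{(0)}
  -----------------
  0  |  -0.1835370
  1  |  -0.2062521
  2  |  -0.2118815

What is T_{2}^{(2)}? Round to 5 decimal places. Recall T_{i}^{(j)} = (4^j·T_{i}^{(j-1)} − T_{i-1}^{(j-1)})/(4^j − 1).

T_{1}^{(1)} = -0.2062521 + (-0.2062521 − (-0.1835370))/3 = -0.2138238
T_{2}^{(1)} = (4·(-0.2118815) − (-0.2062521)) / 3 = -0.2137580
T_{2}^{(2)} = (16·(-0.2137580) − (-0.2138238)) / 15 = -0.2137536
(Column j=1 coincides with Simpson's rule on the same nodes.)

-0.21375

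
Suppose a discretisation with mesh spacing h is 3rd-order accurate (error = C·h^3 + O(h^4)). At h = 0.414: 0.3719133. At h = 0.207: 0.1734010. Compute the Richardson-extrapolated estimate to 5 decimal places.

0.14504

Extrapolated value = (8·A(h/2) − A(h)) / (8 − 1)
= (8·0.1734010 − 0.3719133) / 7
= 1.0152947 / 7 = 0.1450421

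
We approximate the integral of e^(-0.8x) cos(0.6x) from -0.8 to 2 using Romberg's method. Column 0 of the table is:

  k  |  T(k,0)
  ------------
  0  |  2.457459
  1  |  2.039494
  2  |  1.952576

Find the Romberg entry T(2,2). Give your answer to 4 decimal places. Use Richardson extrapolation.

1.9252

T(1,1) = (4·2.039494 − 2.457459) / 3 = 1.900172
T(2,1) = 1.952576 + (1.952576 − 2.039494)/3 = 1.923603
T(2,2) = (16·1.923603 − 1.900172) / 15 = 1.925165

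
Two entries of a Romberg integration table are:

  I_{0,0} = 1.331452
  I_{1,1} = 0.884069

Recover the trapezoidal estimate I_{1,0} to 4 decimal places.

From I_{1,1} = (4·I_{1,0} − I_{0,0})/3, solve for I_{1,0}:
4·I_{1,0} = 3·0.884069 + 1.331452 = 3.983659
I_{1,0} = 0.995915

0.9959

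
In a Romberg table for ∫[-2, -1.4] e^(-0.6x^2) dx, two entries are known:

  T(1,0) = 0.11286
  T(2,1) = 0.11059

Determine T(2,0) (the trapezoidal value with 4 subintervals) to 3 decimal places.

From T(2,1) = (4·T(2,0) − T(1,0))/3, solve for T(2,0):
4·T(2,0) = 3·0.11059 + 0.11286 = 0.44463
T(2,0) = 0.11116

0.111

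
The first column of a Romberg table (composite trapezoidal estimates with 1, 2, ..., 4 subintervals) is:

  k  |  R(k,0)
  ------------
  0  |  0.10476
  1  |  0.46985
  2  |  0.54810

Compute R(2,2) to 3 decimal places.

R(1,1) = (4·0.46985 − 0.10476) / 3 = 0.59155
R(2,1) = (4·0.54810 − 0.46985) / 3 = 0.57418
R(2,2) = 0.57418 + (0.57418 − 0.59155)/15 = 0.57302
(Column j=1 coincides with Simpson's rule on the same nodes.)

0.573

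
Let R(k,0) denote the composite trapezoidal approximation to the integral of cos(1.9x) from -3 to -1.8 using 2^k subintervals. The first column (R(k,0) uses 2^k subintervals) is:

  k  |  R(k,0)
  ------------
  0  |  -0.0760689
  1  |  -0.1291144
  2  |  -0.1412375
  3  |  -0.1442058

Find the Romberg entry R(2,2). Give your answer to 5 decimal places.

-0.14518

Richardson extrapolation on the trapezoidal column (denominator 4−1=3):
R(1,1) = -0.1291144 + (-0.1291144 − (-0.0760689))/3 = -0.1467962
R(2,1) = (4·(-0.1412375) − (-0.1291144)) / 3 = -0.1452785
R(2,2) = -0.1452785 + (-0.1452785 − (-0.1467962))/15 = -0.1451773
(Column j=1 coincides with Simpson's rule on the same nodes.)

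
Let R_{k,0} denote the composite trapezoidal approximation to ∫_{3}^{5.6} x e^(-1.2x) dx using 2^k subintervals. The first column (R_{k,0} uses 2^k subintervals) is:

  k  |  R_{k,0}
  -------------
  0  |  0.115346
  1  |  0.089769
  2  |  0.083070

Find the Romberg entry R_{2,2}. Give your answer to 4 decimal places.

0.0808

Richardson extrapolation on the trapezoidal column (denominator 4−1=3):
R_{1,1} = (4·0.089769 − 0.115346) / 3 = 0.081243
R_{2,1} = (4·0.083070 − 0.089769) / 3 = 0.080837
R_{2,2} = 0.080837 + (0.080837 − 0.081243)/15 = 0.080810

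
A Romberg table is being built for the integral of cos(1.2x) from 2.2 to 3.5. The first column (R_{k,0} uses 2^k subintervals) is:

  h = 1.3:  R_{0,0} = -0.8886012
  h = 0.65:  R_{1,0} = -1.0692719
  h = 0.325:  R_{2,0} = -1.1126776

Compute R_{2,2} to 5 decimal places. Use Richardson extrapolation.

-1.12699

R_{1,1} = (4·(-1.0692719) − (-0.8886012)) / 3 = -1.1294955
R_{2,1} = -1.1126776 + (-1.1126776 − (-1.0692719))/3 = -1.1271462
R_{2,2} = -1.1271462 + (-1.1271462 − (-1.1294955))/15 = -1.1269896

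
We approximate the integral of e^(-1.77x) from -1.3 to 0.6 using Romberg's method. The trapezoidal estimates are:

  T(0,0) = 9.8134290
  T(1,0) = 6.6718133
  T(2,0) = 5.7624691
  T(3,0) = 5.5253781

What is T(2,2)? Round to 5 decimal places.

T(1,1) = (4·6.6718133 − 9.8134290) / 3 = 5.6246081
T(2,1) = (4·5.7624691 − 6.6718133) / 3 = 5.4593544
T(2,2) = (16·5.4593544 − 5.6246081) / 15 = 5.4483375
(Column j=1 coincides with Simpson's rule on the same nodes.)

5.44834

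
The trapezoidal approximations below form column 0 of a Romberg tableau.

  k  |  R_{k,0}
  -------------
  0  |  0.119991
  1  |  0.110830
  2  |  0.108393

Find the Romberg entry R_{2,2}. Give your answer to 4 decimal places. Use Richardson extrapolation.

0.1076

Richardson extrapolation on the trapezoidal column (denominator 4−1=3):
R_{1,1} = (4·0.110830 − 0.119991) / 3 = 0.107776
R_{2,1} = (4·0.108393 − 0.110830) / 3 = 0.107581
R_{2,2} = 0.107581 + (0.107581 − 0.107776)/15 = 0.107568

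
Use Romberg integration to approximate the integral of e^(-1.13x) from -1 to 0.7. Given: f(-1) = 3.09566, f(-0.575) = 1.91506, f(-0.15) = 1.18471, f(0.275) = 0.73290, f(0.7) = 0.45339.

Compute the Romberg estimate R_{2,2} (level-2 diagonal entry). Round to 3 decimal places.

R_{0,0} (trapezoid, 1 panel, h=1.7000): 3.01669
R_{1,0} (trapezoid, 2 panels, h=0.8500): 2.51535
R_{2,0} (trapezoid, 4 panels, h=0.4250): 2.38306
R_{1,1} = 2.51535 + (2.51535 − 3.01669)/3 = 2.34824
R_{2,1} = 2.38306 + (2.38306 − 2.51535)/3 = 2.33896
R_{2,2} = 2.33896 + (2.33896 − 2.34824)/15 = 2.33834

2.338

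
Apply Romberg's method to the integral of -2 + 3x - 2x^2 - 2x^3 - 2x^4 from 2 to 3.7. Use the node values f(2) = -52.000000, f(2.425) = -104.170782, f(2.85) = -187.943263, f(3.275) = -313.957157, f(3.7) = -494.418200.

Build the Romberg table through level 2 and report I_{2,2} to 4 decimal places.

I_{0,0} (trapezoid, 1 panel, h=1.7000): -464.455470
I_{1,0} (trapezoid, 2 panels, h=0.8500): -391.979509
I_{2,0} (trapezoid, 4 panels, h=0.4250): -373.694128
I_{1,1} = -391.979509 + (-391.979509 − (-464.455470))/3 = -367.820855
I_{2,1} = -373.694128 + (-373.694128 − (-391.979509))/3 = -367.599001
I_{2,2} = -367.599001 + (-367.599001 − (-367.820855))/15 = -367.584211

-367.5842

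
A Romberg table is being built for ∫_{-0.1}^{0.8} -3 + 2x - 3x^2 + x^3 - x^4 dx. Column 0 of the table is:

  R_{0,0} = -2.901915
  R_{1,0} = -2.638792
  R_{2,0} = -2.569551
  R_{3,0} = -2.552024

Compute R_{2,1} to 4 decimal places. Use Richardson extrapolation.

-2.5465

Richardson extrapolation on the trapezoidal column (denominator 4−1=3):
R_{2,1} = (4·(-2.569551) − (-2.638792)) / 3 = -2.546471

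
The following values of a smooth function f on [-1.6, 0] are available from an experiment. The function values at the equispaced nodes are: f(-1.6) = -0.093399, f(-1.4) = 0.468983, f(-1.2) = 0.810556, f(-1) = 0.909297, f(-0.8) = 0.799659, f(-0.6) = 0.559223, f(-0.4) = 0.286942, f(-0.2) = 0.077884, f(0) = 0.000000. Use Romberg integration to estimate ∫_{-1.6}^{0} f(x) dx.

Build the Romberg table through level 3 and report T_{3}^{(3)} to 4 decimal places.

0.7840

T_{0}^{(0)} (trapezoid, 1 panel, h=1.6000): -0.074719
T_{1}^{(0)} (trapezoid, 2 panels, h=0.8000): 0.602368
T_{2}^{(0)} (trapezoid, 4 panels, h=0.4000): 0.740183
T_{3}^{(0)} (trapezoid, 8 panels, h=0.2000): 0.773169
T_{1}^{(1)} = 0.602368 + (0.602368 − (-0.074719))/3 = 0.828064
T_{2}^{(1)} = 0.740183 + (0.740183 − 0.602368)/3 = 0.786121
T_{3}^{(1)} = 0.773169 + (0.773169 − 0.740183)/3 = 0.784164
T_{2}^{(2)} = 0.786121 + (0.786121 − 0.828064)/15 = 0.783325
T_{3}^{(2)} = 0.784164 + (0.784164 − 0.786121)/15 = 0.784034
T_{3}^{(3)} = 0.784034 + (0.784034 − 0.783325)/63 = 0.784045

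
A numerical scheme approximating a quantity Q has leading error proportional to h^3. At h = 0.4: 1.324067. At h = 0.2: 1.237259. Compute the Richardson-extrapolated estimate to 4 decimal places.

The leading error scales as h^3; refining by a factor of 2 reduces it by 2^3 = 8.
Extrapolated value = (8·A(h/2) − A(h)) / (8 − 1)
= (8·1.237259 − 1.324067) / 7
= 8.574005 / 7 = 1.224858

1.2249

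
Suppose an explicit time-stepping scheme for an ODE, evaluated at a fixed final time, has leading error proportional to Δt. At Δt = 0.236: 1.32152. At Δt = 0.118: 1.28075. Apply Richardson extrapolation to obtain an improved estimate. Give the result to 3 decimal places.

1.240

The leading error scales as Δt; refining by a factor of 2 reduces it by 2^1 = 2.
Extrapolated value = (2·A(Δt/2) − A(Δt)) / (2 − 1)
= (2·1.28075 − 1.32152) / 1
= 1.23998 / 1 = 1.23998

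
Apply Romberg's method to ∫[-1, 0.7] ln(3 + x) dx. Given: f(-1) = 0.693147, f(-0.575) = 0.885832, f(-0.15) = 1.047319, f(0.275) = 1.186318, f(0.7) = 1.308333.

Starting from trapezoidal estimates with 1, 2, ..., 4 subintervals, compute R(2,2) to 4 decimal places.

1.7545

R(0,0) (trapezoid, 1 panel, h=1.7000): 1.701258
R(1,0) (trapezoid, 2 panels, h=0.8500): 1.740850
R(2,0) (trapezoid, 4 panels, h=0.4250): 1.751089
R(1,1) = 1.740850 + (1.740850 − 1.701258)/3 = 1.754047
R(2,1) = 1.751089 + (1.751089 − 1.740850)/3 = 1.754502
R(2,2) = 1.754502 + (1.754502 − 1.754047)/15 = 1.754532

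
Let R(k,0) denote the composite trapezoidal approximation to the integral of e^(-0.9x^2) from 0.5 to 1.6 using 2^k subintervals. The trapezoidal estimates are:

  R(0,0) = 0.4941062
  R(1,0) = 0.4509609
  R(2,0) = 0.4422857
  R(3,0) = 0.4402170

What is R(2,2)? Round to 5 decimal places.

0.43958

R(1,1) = (4·0.4509609 − 0.4941062) / 3 = 0.4365791
R(2,1) = (4·0.4422857 − 0.4509609) / 3 = 0.4393940
R(2,2) = 0.4393940 + (0.4393940 − 0.4365791)/15 = 0.4395817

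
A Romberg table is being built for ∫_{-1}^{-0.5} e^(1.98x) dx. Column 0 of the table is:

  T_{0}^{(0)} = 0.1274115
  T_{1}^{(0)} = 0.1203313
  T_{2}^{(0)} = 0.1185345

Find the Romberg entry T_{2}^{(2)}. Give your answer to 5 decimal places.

0.11793

Richardson extrapolation on the trapezoidal column (denominator 4−1=3):
T_{1}^{(1)} = 0.1203313 + (0.1203313 − 0.1274115)/3 = 0.1179712
T_{2}^{(1)} = (4·0.1185345 − 0.1203313) / 3 = 0.1179356
T_{2}^{(2)} = (16·0.1179356 − 0.1179712) / 15 = 0.1179332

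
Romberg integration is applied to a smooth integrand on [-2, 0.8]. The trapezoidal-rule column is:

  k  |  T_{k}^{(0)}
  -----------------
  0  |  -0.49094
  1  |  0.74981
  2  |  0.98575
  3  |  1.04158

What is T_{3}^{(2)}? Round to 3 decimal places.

1.060

Richardson extrapolation on the trapezoidal column (denominator 4−1=3):
T_{2}^{(1)} = 0.98575 + (0.98575 − 0.74981)/3 = 1.06440
T_{3}^{(1)} = (4·1.04158 − 0.98575) / 3 = 1.06019
T_{3}^{(2)} = 1.06019 + (1.06019 − 1.06440)/15 = 1.05991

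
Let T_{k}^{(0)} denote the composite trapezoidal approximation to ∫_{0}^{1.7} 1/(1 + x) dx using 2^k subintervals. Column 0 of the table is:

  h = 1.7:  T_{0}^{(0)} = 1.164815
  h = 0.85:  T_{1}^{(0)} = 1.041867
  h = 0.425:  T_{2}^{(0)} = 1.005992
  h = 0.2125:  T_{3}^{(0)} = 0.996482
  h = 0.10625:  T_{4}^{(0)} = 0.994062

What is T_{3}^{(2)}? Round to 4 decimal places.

0.9933

Richardson extrapolation on the trapezoidal column (denominator 4−1=3):
T_{2}^{(1)} = (4·1.005992 − 1.041867) / 3 = 0.994034
T_{3}^{(1)} = 0.996482 + (0.996482 − 1.005992)/3 = 0.993312
T_{3}^{(2)} = 0.993312 + (0.993312 − 0.994034)/15 = 0.993264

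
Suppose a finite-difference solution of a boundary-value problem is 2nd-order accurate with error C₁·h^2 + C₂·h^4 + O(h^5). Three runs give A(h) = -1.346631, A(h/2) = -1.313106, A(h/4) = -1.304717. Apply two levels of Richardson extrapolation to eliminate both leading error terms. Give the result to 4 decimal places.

-1.3019

First eliminate the h^2 term (factor 2^2 = 4):
  B₁ = (4·(-1.313106) − (-1.346631))/3 = -1.301931
  B₂ = (4·(-1.304717) − (-1.313106))/3 = -1.301921
Then eliminate the h^4 term (factor 2^4 = 16):
  (16·(-1.301921) − (-1.301931))/15 = -1.301920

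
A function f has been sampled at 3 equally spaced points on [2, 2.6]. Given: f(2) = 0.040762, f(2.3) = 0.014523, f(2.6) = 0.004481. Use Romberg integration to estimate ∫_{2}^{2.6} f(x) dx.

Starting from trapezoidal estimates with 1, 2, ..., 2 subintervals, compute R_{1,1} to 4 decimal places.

R_{0,0} (trapezoid, 1 panel, h=0.6000): 0.013573
R_{1,0} (trapezoid, 2 panels, h=0.3000): 0.011143
R_{1,1} = 0.011143 + (0.011143 − 0.013573)/3 = 0.010333

0.0103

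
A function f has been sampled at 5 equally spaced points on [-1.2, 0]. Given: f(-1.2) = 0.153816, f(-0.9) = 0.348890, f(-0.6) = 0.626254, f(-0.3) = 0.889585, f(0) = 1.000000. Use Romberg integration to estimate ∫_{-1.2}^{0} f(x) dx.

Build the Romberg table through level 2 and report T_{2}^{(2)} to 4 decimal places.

0.7363

T_{0}^{(0)} (trapezoid, 1 panel, h=1.2000): 0.692290
T_{1}^{(0)} (trapezoid, 2 panels, h=0.6000): 0.721897
T_{2}^{(0)} (trapezoid, 4 panels, h=0.3000): 0.732491
T_{1}^{(1)} = 0.721897 + (0.721897 − 0.692290)/3 = 0.731766
T_{2}^{(1)} = 0.732491 + (0.732491 − 0.721897)/3 = 0.736022
T_{2}^{(2)} = 0.736022 + (0.736022 − 0.731766)/15 = 0.736306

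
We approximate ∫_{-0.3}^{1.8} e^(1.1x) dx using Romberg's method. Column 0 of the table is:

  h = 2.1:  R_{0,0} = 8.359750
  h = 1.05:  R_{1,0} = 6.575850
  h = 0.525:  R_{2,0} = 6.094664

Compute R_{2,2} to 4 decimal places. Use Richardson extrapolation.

Richardson extrapolation on the trapezoidal column (denominator 4−1=3):
R_{1,1} = 6.575850 + (6.575850 − 8.359750)/3 = 5.981217
R_{2,1} = 6.094664 + (6.094664 − 6.575850)/3 = 5.934269
R_{2,2} = (16·5.934269 − 5.981217) / 15 = 5.931139

5.9311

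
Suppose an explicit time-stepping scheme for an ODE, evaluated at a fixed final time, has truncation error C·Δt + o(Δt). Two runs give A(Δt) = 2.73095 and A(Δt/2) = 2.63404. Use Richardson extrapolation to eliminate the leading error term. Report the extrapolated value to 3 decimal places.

The leading error scales as Δt; refining by a factor of 2 reduces it by 2^1 = 2.
Extrapolated value = (2·A(Δt/2) − A(Δt)) / (2 − 1)
= (2·2.63404 − 2.73095) / 1
= 2.53713 / 1 = 2.53713

2.537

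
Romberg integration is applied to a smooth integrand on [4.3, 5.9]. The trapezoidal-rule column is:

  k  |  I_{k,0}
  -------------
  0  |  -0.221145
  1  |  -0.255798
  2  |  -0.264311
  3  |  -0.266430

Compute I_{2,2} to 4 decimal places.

-0.2671

I_{1,1} = -0.255798 + (-0.255798 − (-0.221145))/3 = -0.267349
I_{2,1} = -0.264311 + (-0.264311 − (-0.255798))/3 = -0.267149
I_{2,2} = (16·(-0.267149) − (-0.267349)) / 15 = -0.267136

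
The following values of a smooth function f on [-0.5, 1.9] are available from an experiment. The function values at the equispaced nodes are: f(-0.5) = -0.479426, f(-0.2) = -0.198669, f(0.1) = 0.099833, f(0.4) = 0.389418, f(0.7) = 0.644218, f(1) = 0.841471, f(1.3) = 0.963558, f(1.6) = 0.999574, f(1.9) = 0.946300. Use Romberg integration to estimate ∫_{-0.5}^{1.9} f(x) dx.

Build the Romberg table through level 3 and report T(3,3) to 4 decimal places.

T(0,0) (trapezoid, 1 panel, h=2.4000): 0.560249
T(1,0) (trapezoid, 2 panels, h=1.2000): 1.053186
T(2,0) (trapezoid, 4 panels, h=0.6000): 1.164628
T(3,0) (trapezoid, 8 panels, h=0.3000): 1.191852
T(1,1) = 1.053186 + (1.053186 − 0.560249)/3 = 1.217498
T(2,1) = 1.164628 + (1.164628 − 1.053186)/3 = 1.201775
T(3,1) = 1.191852 + (1.191852 − 1.164628)/3 = 1.200927
T(2,2) = 1.201775 + (1.201775 − 1.217498)/15 = 1.200727
T(3,2) = 1.200927 + (1.200927 − 1.201775)/15 = 1.200870
T(3,3) = 1.200870 + (1.200870 − 1.200727)/63 = 1.200872

1.2009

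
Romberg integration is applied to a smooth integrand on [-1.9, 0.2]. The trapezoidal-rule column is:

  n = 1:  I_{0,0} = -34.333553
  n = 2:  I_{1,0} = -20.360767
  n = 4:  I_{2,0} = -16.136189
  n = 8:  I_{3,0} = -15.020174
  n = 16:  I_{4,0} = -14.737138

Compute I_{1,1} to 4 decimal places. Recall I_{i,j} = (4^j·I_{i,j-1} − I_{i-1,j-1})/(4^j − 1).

I_{1,1} = (4·(-20.360767) − (-34.333553)) / 3 = -15.703172

-15.7032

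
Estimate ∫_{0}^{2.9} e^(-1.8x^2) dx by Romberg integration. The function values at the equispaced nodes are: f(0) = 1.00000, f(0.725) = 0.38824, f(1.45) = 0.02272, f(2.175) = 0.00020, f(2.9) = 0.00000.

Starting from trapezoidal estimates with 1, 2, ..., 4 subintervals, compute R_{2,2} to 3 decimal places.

0.635

R_{0,0} (trapezoid, 1 panel, h=2.9000): 1.45000
R_{1,0} (trapezoid, 2 panels, h=1.4500): 0.75794
R_{2,0} (trapezoid, 4 panels, h=0.7250): 0.66059
R_{1,1} = 0.75794 + (0.75794 − 1.45000)/3 = 0.52725
R_{2,1} = 0.66059 + (0.66059 − 0.75794)/3 = 0.62814
R_{2,2} = 0.62814 + (0.62814 − 0.52725)/15 = 0.63487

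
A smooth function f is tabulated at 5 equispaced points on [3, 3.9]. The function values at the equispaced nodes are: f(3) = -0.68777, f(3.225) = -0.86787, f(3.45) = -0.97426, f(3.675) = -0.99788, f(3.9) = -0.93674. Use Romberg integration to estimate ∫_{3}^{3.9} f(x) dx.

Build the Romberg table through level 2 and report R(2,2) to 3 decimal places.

-0.828

R(0,0) (trapezoid, 1 panel, h=0.9000): -0.73103
R(1,0) (trapezoid, 2 panels, h=0.4500): -0.80393
R(2,0) (trapezoid, 4 panels, h=0.2250): -0.82176
R(1,1) = -0.80393 + (-0.80393 − (-0.73103))/3 = -0.82823
R(2,1) = -0.82176 + (-0.82176 − (-0.80393))/3 = -0.82770
R(2,2) = -0.82770 + (-0.82770 − (-0.82823))/15 = -0.82766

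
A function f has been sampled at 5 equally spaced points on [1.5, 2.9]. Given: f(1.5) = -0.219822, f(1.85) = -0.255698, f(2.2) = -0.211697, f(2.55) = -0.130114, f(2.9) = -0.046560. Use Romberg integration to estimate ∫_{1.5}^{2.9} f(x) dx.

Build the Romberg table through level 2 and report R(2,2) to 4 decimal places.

-0.2606

R(0,0) (trapezoid, 1 panel, h=1.4000): -0.186467
R(1,0) (trapezoid, 2 panels, h=0.7000): -0.241422
R(2,0) (trapezoid, 4 panels, h=0.3500): -0.255745
R(1,1) = -0.241422 + (-0.241422 − (-0.186467))/3 = -0.259740
R(2,1) = -0.255745 + (-0.255745 − (-0.241422))/3 = -0.260519
R(2,2) = -0.260519 + (-0.260519 − (-0.259740))/15 = -0.260571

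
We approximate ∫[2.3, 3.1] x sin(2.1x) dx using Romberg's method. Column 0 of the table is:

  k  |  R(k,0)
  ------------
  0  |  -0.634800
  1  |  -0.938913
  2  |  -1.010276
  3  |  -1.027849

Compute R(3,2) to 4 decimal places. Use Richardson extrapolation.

Richardson extrapolation on the trapezoidal column (denominator 4−1=3):
R(2,1) = (4·(-1.010276) − (-0.938913)) / 3 = -1.034064
R(3,1) = (4·(-1.027849) − (-1.010276)) / 3 = -1.033707
R(3,2) = -1.033707 + (-1.033707 − (-1.034064))/15 = -1.033683
(Column j=1 coincides with Simpson's rule on the same nodes.)

-1.0337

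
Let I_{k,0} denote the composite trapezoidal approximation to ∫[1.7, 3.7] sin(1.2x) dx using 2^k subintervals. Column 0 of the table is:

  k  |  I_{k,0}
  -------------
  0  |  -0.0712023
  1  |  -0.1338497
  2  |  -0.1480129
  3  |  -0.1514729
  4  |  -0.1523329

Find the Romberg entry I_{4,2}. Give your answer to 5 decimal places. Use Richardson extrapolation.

-0.15262

Richardson extrapolation on the trapezoidal column (denominator 4−1=3):
I_{3,1} = -0.1514729 + (-0.1514729 − (-0.1480129))/3 = -0.1526262
I_{4,1} = (4·(-0.1523329) − (-0.1514729)) / 3 = -0.1526196
I_{4,2} = (16·(-0.1526196) − (-0.1526262)) / 15 = -0.1526192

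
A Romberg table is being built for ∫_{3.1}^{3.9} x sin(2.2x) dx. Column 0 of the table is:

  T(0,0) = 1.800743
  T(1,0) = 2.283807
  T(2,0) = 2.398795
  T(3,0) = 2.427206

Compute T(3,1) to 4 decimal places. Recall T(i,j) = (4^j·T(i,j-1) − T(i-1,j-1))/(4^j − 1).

Richardson extrapolation on the trapezoidal column (denominator 4−1=3):
T(3,1) = 2.427206 + (2.427206 − 2.398795)/3 = 2.436676

2.4367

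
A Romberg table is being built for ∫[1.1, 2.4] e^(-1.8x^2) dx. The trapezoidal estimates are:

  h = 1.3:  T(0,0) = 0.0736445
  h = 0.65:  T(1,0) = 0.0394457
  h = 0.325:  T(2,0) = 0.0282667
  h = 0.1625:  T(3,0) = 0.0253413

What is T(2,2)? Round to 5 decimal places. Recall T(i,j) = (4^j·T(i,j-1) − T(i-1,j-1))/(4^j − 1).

0.02431

T(1,1) = (4·0.0394457 − 0.0736445) / 3 = 0.0280461
T(2,1) = 0.0282667 + (0.0282667 − 0.0394457)/3 = 0.0245404
T(2,2) = (16·0.0245404 − 0.0280461) / 15 = 0.0243067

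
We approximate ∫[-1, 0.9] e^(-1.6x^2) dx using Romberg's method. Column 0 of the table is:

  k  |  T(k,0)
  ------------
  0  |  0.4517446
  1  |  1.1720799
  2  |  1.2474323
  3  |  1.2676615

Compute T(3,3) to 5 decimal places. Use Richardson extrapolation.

1.27471

Richardson extrapolation on the trapezoidal column (denominator 4−1=3):
T(1,1) = (4·1.1720799 − 0.4517446) / 3 = 1.4121917
T(2,1) = (4·1.2474323 − 1.1720799) / 3 = 1.2725498
T(3,1) = 1.2676615 + (1.2676615 − 1.2474323)/3 = 1.2744046
T(2,2) = (16·1.2725498 − 1.4121917) / 15 = 1.2632403
T(3,2) = 1.2744046 + (1.2744046 − 1.2725498)/15 = 1.2745283
T(3,3) = 1.2745283 + (1.2745283 − 1.2632403)/63 = 1.2747075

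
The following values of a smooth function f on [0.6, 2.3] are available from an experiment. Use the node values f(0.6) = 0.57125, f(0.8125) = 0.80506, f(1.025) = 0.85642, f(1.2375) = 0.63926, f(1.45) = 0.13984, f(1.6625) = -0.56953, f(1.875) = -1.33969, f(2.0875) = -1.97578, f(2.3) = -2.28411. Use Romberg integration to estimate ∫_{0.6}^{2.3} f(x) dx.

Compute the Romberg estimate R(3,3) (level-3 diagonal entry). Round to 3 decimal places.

R(0,0) (trapezoid, 1 panel, h=1.7000): -1.45593
R(1,0) (trapezoid, 2 panels, h=0.8500): -0.60910
R(2,0) (trapezoid, 4 panels, h=0.4250): -0.50994
R(3,0) (trapezoid, 8 panels, h=0.2125): -0.48893
R(1,1) = -0.60910 + (-0.60910 − (-1.45593))/3 = -0.32682
R(2,1) = -0.50994 + (-0.50994 − (-0.60910))/3 = -0.47689
R(3,1) = -0.48893 + (-0.48893 − (-0.50994))/3 = -0.48193
R(2,2) = -0.47689 + (-0.47689 − (-0.32682))/15 = -0.48689
R(3,2) = -0.48193 + (-0.48193 − (-0.47689))/15 = -0.48227
R(3,3) = -0.48227 + (-0.48227 − (-0.48689))/63 = -0.48220

-0.482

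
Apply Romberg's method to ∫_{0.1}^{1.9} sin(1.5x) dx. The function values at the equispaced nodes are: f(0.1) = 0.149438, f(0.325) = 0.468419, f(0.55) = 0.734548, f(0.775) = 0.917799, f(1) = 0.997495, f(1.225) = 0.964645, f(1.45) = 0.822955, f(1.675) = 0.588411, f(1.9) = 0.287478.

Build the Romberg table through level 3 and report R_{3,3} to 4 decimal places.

R_{0,0} (trapezoid, 1 panel, h=1.8000): 0.393224
R_{1,0} (trapezoid, 2 panels, h=0.9000): 1.094358
R_{2,0} (trapezoid, 4 panels, h=0.4500): 1.248055
R_{3,0} (trapezoid, 8 panels, h=0.2250): 1.285364
R_{1,1} = 1.094358 + (1.094358 − 0.393224)/3 = 1.328069
R_{2,1} = 1.248055 + (1.248055 − 1.094358)/3 = 1.299287
R_{3,1} = 1.285364 + (1.285364 − 1.248055)/3 = 1.297800
R_{2,2} = 1.299287 + (1.299287 − 1.328069)/15 = 1.297368
R_{3,2} = 1.297800 + (1.297800 − 1.299287)/15 = 1.297701
R_{3,3} = 1.297701 + (1.297701 − 1.297368)/63 = 1.297706

1.2977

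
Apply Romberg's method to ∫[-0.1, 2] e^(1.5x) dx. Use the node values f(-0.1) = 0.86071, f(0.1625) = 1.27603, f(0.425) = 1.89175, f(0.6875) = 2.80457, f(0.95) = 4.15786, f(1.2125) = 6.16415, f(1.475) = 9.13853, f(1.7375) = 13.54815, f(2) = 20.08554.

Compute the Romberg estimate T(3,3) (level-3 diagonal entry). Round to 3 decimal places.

T(0,0) (trapezoid, 1 panel, h=2.1000): 21.99356
T(1,0) (trapezoid, 2 panels, h=1.0500): 15.36253
T(2,0) (trapezoid, 4 panels, h=0.5250): 13.47216
T(3,0) (trapezoid, 8 panels, h=0.2625): 12.98172
T(1,1) = 15.36253 + (15.36253 − 21.99356)/3 = 13.15219
T(2,1) = 13.47216 + (13.47216 − 15.36253)/3 = 12.84204
T(3,1) = 12.98172 + (12.98172 − 13.47216)/3 = 12.81824
T(2,2) = 12.84204 + (12.84204 − 13.15219)/15 = 12.82136
T(3,2) = 12.81824 + (12.81824 − 12.84204)/15 = 12.81665
T(3,3) = 12.81665 + (12.81665 − 12.82136)/63 = 12.81658

12.817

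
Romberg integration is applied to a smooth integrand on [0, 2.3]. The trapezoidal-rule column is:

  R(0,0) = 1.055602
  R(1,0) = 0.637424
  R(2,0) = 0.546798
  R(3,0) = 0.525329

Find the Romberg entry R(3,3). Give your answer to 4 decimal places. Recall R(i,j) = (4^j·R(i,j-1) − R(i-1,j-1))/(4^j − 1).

Richardson extrapolation on the trapezoidal column (denominator 4−1=3):
R(1,1) = (4·0.637424 − 1.055602) / 3 = 0.498031
R(2,1) = 0.546798 + (0.546798 − 0.637424)/3 = 0.516589
R(3,1) = 0.525329 + (0.525329 − 0.546798)/3 = 0.518173
R(2,2) = 0.516589 + (0.516589 − 0.498031)/15 = 0.517826
R(3,2) = 0.518173 + (0.518173 − 0.516589)/15 = 0.518279
R(3,3) = 0.518279 + (0.518279 − 0.517826)/63 = 0.518286
(Column j=1 coincides with Simpson's rule on the same nodes.)

0.5183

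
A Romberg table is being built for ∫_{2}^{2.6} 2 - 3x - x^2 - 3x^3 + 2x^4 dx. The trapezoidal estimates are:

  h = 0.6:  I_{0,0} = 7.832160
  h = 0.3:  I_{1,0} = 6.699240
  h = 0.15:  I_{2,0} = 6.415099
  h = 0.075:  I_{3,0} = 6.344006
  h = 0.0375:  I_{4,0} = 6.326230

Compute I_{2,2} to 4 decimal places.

Richardson extrapolation on the trapezoidal column (denominator 4−1=3):
I_{1,1} = 6.699240 + (6.699240 − 7.832160)/3 = 6.321600
I_{2,1} = 6.415099 + (6.415099 − 6.699240)/3 = 6.320385
I_{2,2} = 6.320385 + (6.320385 − 6.321600)/15 = 6.320304
(Column j=1 coincides with Simpson's rule on the same nodes.)

6.3203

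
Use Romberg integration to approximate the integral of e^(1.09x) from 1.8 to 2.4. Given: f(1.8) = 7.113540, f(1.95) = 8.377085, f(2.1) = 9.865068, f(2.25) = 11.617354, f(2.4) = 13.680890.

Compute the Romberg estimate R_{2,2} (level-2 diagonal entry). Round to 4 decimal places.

6.0251

R_{0,0} (trapezoid, 1 panel, h=0.6000): 6.238329
R_{1,0} (trapezoid, 2 panels, h=0.3000): 6.078685
R_{2,0} (trapezoid, 4 panels, h=0.1500): 6.038508
R_{1,1} = 6.078685 + (6.078685 − 6.238329)/3 = 6.025470
R_{2,1} = 6.038508 + (6.038508 − 6.078685)/3 = 6.025116
R_{2,2} = 6.025116 + (6.025116 − 6.025470)/15 = 6.025092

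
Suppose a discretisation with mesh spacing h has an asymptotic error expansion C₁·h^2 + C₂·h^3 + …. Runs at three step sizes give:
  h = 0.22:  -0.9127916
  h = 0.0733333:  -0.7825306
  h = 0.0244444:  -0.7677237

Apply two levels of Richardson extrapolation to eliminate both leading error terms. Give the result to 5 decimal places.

-0.76586

First eliminate the h^2 term (factor 3^2 = 9):
  B₁ = (9·(-0.7825306) − (-0.9127916))/8 = -0.7662480
  B₂ = (9·(-0.7677237) − (-0.7825306))/8 = -0.7658728
Then eliminate the h^3 term (factor 3^3 = 27):
  (27·(-0.7658728) − (-0.7662480))/26 = -0.7658584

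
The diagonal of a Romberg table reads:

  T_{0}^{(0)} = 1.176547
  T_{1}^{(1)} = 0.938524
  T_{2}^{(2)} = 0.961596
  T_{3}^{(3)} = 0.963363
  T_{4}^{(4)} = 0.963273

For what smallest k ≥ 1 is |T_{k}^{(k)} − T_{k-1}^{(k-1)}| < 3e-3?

|T_{1}^{(1)} − T_{0}^{(0)}| = 0.238023 ≥ 3e-3
|T_{2}^{(2)} − T_{1}^{(1)}| = 0.023072 ≥ 3e-3
|T_{3}^{(3)} − T_{2}^{(2)}| = 0.001767 < 3e-3

k = 3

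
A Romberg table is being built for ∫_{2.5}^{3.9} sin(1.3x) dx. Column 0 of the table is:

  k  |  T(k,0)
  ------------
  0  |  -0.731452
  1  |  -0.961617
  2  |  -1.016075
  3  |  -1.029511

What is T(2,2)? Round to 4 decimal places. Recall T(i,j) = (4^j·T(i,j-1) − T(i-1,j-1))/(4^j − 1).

Richardson extrapolation on the trapezoidal column (denominator 4−1=3):
T(1,1) = -0.961617 + (-0.961617 − (-0.731452))/3 = -1.038339
T(2,1) = (4·(-1.016075) − (-0.961617)) / 3 = -1.034228
T(2,2) = (16·(-1.034228) − (-1.038339)) / 15 = -1.033954

-1.0340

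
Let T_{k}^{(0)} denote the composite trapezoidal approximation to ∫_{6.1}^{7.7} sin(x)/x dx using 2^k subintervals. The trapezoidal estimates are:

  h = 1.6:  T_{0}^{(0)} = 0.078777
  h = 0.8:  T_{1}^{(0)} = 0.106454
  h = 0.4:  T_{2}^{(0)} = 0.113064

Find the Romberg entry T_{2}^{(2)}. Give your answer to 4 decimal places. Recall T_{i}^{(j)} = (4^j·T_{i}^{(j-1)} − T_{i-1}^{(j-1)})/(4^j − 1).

0.1152

Richardson extrapolation on the trapezoidal column (denominator 4−1=3):
T_{1}^{(1)} = 0.106454 + (0.106454 − 0.078777)/3 = 0.115680
T_{2}^{(1)} = 0.113064 + (0.113064 − 0.106454)/3 = 0.115267
T_{2}^{(2)} = (16·0.115267 − 0.115680) / 15 = 0.115239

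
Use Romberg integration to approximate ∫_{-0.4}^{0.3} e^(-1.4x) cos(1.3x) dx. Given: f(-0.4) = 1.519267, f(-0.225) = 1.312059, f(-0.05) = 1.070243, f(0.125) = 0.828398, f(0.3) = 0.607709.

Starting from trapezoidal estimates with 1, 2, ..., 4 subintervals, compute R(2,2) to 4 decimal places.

0.7484

R(0,0) (trapezoid, 1 panel, h=0.7000): 0.744442
R(1,0) (trapezoid, 2 panels, h=0.3500): 0.746806
R(2,0) (trapezoid, 4 panels, h=0.1750): 0.747983
R(1,1) = 0.746806 + (0.746806 − 0.744442)/3 = 0.747594
R(2,1) = 0.747983 + (0.747983 − 0.746806)/3 = 0.748375
R(2,2) = 0.748375 + (0.748375 − 0.747594)/15 = 0.748427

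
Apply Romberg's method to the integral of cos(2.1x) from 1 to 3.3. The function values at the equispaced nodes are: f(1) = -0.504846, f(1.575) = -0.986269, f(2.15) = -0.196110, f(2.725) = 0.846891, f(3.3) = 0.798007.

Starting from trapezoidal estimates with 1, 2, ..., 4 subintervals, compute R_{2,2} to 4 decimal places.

R_{0,0} (trapezoid, 1 panel, h=2.3000): 0.337135
R_{1,0} (trapezoid, 2 panels, h=1.1500): -0.056959
R_{2,0} (trapezoid, 4 panels, h=0.5750): -0.108622
R_{1,1} = -0.056959 + (-0.056959 − 0.337135)/3 = -0.188324
R_{2,1} = -0.108622 + (-0.108622 − (-0.056959))/3 = -0.125843
R_{2,2} = -0.125843 + (-0.125843 − (-0.188324))/15 = -0.121678

-0.1217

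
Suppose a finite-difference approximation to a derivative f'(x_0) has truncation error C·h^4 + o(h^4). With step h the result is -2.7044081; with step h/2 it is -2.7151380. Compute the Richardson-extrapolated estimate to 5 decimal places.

-2.71585

The leading error scales as h^4; refining by a factor of 2 reduces it by 2^4 = 16.
Extrapolated value = (16·A(h/2) − A(h)) / (16 − 1)
= (16·(-2.7151380) − (-2.7044081)) / 15
= -40.7377999 / 15 = -2.7158533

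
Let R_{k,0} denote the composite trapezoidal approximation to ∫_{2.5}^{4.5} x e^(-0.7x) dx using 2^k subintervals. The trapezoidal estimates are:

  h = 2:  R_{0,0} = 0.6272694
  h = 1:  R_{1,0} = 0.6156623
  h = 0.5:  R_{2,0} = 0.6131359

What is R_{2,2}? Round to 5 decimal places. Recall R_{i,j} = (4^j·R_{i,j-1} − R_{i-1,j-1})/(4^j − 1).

Richardson extrapolation on the trapezoidal column (denominator 4−1=3):
R_{1,1} = 0.6156623 + (0.6156623 − 0.6272694)/3 = 0.6117933
R_{2,1} = (4·0.6131359 − 0.6156623) / 3 = 0.6122938
R_{2,2} = 0.6122938 + (0.6122938 − 0.6117933)/15 = 0.6123272
(Column j=1 coincides with Simpson's rule on the same nodes.)

0.61233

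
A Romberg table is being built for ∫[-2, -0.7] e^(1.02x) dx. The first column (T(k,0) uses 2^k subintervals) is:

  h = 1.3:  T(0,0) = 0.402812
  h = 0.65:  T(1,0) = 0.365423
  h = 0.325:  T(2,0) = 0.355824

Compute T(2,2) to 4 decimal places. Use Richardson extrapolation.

0.3526

T(1,1) = 0.365423 + (0.365423 − 0.402812)/3 = 0.352960
T(2,1) = (4·0.355824 − 0.365423) / 3 = 0.352624
T(2,2) = 0.352624 + (0.352624 − 0.352960)/15 = 0.352602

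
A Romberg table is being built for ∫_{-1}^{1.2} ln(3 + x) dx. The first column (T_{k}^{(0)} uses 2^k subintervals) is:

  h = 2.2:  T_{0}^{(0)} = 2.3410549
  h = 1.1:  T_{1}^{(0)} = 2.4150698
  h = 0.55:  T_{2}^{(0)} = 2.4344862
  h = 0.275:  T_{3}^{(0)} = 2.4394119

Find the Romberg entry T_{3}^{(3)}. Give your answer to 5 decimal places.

2.44106

Richardson extrapolation on the trapezoidal column (denominator 4−1=3):
T_{1}^{(1)} = (4·2.4150698 − 2.3410549) / 3 = 2.4397414
T_{2}^{(1)} = (4·2.4344862 − 2.4150698) / 3 = 2.4409583
T_{3}^{(1)} = (4·2.4394119 − 2.4344862) / 3 = 2.4410538
T_{2}^{(2)} = 2.4409583 + (2.4409583 − 2.4397414)/15 = 2.4410394
T_{3}^{(2)} = 2.4410538 + (2.4410538 − 2.4409583)/15 = 2.4410602
T_{3}^{(3)} = (64·2.4410602 − 2.4410394) / 63 = 2.4410605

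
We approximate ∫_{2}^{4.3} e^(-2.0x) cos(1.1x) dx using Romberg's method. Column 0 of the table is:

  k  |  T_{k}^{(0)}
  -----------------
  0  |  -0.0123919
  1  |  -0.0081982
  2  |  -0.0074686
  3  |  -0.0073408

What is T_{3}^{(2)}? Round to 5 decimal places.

Richardson extrapolation on the trapezoidal column (denominator 4−1=3):
T_{2}^{(1)} = (4·(-0.0074686) − (-0.0081982)) / 3 = -0.0072254
T_{3}^{(1)} = -0.0073408 + (-0.0073408 − (-0.0074686))/3 = -0.0072982
T_{3}^{(2)} = (16·(-0.0072982) − (-0.0072254)) / 15 = -0.0073031

-0.00730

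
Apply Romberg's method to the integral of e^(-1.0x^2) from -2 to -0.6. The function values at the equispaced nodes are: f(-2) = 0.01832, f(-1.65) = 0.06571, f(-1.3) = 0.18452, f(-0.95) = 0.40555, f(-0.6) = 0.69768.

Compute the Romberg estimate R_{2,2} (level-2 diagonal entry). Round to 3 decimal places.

0.347

R_{0,0} (trapezoid, 1 panel, h=1.4000): 0.50120
R_{1,0} (trapezoid, 2 panels, h=0.7000): 0.37976
R_{2,0} (trapezoid, 4 panels, h=0.3500): 0.35482
R_{1,1} = 0.37976 + (0.37976 − 0.50120)/3 = 0.33928
R_{2,1} = 0.35482 + (0.35482 − 0.37976)/3 = 0.34651
R_{2,2} = 0.34651 + (0.34651 − 0.33928)/15 = 0.34699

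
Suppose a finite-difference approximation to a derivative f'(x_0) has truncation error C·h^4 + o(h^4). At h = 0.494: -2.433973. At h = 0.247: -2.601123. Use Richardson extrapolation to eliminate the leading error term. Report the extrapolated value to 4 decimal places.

The leading error scales as h^4; refining by a factor of 2 reduces it by 2^4 = 16.
Extrapolated value = (16·A(h/2) − A(h)) / (16 − 1)
= (16·(-2.601123) − (-2.433973)) / 15
= -39.183995 / 15 = -2.612266

-2.6123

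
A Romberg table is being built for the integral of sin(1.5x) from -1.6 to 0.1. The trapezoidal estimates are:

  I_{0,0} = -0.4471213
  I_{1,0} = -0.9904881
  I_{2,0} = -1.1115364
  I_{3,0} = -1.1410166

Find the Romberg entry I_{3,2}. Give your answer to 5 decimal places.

Richardson extrapolation on the trapezoidal column (denominator 4−1=3):
I_{2,1} = -1.1115364 + (-1.1115364 − (-0.9904881))/3 = -1.1518858
I_{3,1} = -1.1410166 + (-1.1410166 − (-1.1115364))/3 = -1.1508433
I_{3,2} = -1.1508433 + (-1.1508433 − (-1.1518858))/15 = -1.1507738

-1.15077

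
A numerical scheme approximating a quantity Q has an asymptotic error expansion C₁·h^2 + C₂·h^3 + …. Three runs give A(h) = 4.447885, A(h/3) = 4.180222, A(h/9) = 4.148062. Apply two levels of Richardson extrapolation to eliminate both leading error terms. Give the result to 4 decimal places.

4.1439

First eliminate the h^2 term (factor 3^2 = 9):
  B₁ = (9·4.180222 − 4.447885)/8 = 4.146764
  B₂ = (9·4.148062 − 4.180222)/8 = 4.144042
Then eliminate the h^3 term (factor 3^3 = 27):
  (27·4.144042 − 4.146764)/26 = 4.143937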